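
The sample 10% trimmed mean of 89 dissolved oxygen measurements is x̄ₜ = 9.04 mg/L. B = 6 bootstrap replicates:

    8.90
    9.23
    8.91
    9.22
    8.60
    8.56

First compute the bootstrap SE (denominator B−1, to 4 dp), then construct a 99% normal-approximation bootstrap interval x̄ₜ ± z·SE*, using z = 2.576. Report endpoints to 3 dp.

Mean of replicates = 8.9033; sum of squared deviations = 0.4169; SE* = √(0.4169/5) = 0.2888
Margin = 2.576 × 0.2888 = 0.7439
Interval: 9.04 ± 0.7439

(8.296, 9.784)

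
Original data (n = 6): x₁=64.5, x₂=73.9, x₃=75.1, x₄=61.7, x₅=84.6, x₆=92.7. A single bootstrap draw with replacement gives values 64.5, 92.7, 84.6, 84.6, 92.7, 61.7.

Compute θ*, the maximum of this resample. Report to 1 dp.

θ* = 92.7

Maximum = 92.7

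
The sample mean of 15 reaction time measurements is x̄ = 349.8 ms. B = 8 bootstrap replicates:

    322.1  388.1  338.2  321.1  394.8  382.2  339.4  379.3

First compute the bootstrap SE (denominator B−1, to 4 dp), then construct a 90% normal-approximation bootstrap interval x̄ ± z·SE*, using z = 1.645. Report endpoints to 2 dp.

Mean of replicates = 358.1500; sum of squared deviations = 6687.8200; SE* = √(6687.8200/7) = 30.9096
Margin = 1.645 × 30.9096 = 50.846
Interval: 349.8 ± 50.846

(298.95, 400.65)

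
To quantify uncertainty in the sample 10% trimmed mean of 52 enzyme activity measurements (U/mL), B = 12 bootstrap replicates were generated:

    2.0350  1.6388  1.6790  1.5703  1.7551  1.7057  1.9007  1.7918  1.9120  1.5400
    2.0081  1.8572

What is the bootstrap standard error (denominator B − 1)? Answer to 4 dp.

Bootstrap SE is the standard deviation of the 12 replicate 10% trimmed means.
Mean of replicates: (2.0350 + 1.6388 + 1.6790 + 1.5703 + 1.7551 + 1.7057 + 1.9007 + 1.7918 + 1.9120 + 1.5400 + 2.0081 + 1.8572) / 12 = 21.39370 / 12 = 1.78281
Sum of squared deviations: (+0.25219)² + (−0.14401)² + (−0.10381)² + (−0.21251)² + (−0.02771)² + (−0.07711)² + (+0.11789)² + (+0.00899)² + (+0.12919)² + (−0.24281)² + (+0.22529)² + (+0.07439)² = 0.29290
Variance = 0.29290 / 11 = 0.02663
SE* = √0.02663

SE* = 0.1632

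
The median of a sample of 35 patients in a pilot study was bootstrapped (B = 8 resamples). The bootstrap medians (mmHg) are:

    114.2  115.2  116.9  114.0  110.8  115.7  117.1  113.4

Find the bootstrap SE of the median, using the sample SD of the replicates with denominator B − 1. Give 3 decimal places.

SE* = 2.052

Bootstrap SE is the standard deviation of the 8 replicate medians.
Mean of replicates: (114.2 + 115.2 + 116.9 + 114.0 + 110.8 + 115.7 + 117.1 + 113.4) / 8 = 917.3000 / 8 = 114.6625
Sum of squared deviations: (−0.4625)² + (+0.5375)² + (+2.2375)² + (−0.6625)² + (−3.8625)² + (+1.0375)² + (+2.4375)² + (−1.2625)² = 29.4788
Variance = 29.4788 / 7 = 4.2113
SE* = √4.2113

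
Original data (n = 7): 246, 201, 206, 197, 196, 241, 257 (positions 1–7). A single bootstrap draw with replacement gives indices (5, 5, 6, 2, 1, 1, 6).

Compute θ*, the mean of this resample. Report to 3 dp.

θ* = 223.857

Resample values: 196, 196, 241, 201, 246, 246, 241.
Mean = (196 + 196 + 241 + 201 + 246 + 246 + 241) / 7 = 1567.0 / 7 = 223.857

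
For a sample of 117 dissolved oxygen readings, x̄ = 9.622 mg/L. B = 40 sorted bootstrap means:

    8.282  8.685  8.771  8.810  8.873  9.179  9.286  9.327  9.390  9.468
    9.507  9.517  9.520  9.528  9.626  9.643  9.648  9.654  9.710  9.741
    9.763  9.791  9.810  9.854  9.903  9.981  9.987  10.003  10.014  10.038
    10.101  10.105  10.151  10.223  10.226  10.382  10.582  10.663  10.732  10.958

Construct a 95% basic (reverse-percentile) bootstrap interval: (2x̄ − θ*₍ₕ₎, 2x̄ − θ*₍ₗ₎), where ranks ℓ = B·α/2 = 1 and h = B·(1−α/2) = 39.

(8.512, 10.962)

Percentile endpoints at ranks 1 and 39: θ*₍1₎ = 8.282, θ*₍39₎ = 10.732.
Basic interval reflects these around x̄:
  lower = 2 × 9.622 − 10.732 = 8.512
  upper = 2 × 9.622 − 8.282 = 10.962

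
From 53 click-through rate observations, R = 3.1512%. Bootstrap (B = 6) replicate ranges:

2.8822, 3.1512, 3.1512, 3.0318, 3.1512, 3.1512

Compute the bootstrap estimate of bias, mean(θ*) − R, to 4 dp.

bias = −0.0647

mean(θ*) = (2.8822 + 3.1512 + 3.1512 + 3.0318 + 3.1512 + 3.1512) / 6 = 3.08647
bias = 3.08647 − 3.1512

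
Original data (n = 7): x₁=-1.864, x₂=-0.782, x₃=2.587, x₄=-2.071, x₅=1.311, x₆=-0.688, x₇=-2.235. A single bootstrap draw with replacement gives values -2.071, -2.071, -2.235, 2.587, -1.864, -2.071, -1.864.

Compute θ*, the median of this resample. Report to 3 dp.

θ* = -2.071

Sorted: -2.235, -2.071, -2.071, -2.071, -1.864, -1.864, 2.587
Median = middle value = -2.071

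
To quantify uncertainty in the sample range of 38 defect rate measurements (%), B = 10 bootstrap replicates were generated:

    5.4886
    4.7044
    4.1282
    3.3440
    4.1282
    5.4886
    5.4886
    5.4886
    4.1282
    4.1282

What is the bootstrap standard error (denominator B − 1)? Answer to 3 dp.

SE* = 0.790

Bootstrap SE is the standard deviation of the 10 replicate ranges.
Mean of replicates: (5.4886 + 4.7044 + 4.1282 + 3.3440 + 4.1282 + 5.4886 + 5.4886 + 5.4886 + 4.1282 + 4.1282) / 10 = 46.51560 / 10 = 4.65156
Sum of squared deviations: (+0.83704)² + (+0.05284)² + (−0.52336)² + (−1.30756)² + (−0.52336)² + (+0.83704)² + (+0.83704)² + (+0.83704)² + (−0.52336)² + (−0.52336)² = 5.61067
Variance = 5.61067 / 9 = 0.62341
SE* = √0.62341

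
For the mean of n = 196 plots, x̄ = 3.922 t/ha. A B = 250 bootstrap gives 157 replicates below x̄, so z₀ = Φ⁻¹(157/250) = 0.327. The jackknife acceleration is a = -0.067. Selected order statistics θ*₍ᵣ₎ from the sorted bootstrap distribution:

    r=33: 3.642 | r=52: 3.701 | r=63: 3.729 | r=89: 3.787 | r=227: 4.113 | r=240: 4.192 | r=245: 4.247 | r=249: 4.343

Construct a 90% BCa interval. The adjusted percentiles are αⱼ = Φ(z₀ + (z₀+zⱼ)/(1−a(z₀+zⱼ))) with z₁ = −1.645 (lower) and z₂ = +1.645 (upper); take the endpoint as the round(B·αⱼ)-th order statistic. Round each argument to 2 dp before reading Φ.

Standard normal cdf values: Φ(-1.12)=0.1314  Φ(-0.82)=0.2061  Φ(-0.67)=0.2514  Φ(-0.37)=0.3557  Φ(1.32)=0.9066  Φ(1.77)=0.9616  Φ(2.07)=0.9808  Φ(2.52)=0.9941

Lower: z₀ + z₁ = 0.327 + (-1.645) = -1.318; 1 − a(z₀+z₁) = 1 − (-0.067)(-1.318) = 0.9117; argument = 0.327 + (-1.318)/0.9117 = -1.1187 → -1.12.
α₁ = Φ(-1.12) = 0.1314; rank = round(250 × 0.1314) = 33; θ*₍33₎ = 3.642.
Upper: z₀ + z₂ = 1.972; 1 − a(z₀+z₂) = 1.1321; argument = 2.0689 → 2.07; α₂ = 0.9808; rank = 245; θ*₍245₎ = 4.247.

(3.642, 4.247)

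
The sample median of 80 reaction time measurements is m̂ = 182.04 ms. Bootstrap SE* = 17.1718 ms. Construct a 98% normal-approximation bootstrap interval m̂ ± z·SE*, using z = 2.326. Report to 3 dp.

(142.098, 221.982)

Margin = 2.326 × 17.1718 = 39.9416
Interval: 182.04 ± 39.9416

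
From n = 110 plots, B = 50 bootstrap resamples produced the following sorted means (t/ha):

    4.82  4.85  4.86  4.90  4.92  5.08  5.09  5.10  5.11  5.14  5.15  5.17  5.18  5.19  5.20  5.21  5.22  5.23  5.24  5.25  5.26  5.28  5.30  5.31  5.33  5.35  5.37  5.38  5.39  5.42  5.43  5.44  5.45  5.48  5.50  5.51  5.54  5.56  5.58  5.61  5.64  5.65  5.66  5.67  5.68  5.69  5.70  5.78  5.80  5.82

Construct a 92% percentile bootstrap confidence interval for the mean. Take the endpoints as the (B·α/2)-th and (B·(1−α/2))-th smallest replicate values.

α = 0.08; lower rank = 50 × 0.040 = 2; upper rank = 50 × 0.960 = 48.
The 2nd smallest replicate is 4.85; the 48th is 5.78.

(4.85, 5.78)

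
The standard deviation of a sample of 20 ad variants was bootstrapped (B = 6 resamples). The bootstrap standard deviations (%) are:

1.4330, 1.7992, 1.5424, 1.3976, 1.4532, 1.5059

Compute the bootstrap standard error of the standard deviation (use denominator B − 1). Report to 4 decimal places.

SE* = 0.1454

Bootstrap SE is the standard deviation of the 6 replicate standard deviations.
Mean of replicates: (1.4330 + 1.7992 + 1.5424 + 1.3976 + 1.4532 + 1.5059) / 6 = 9.13130 / 6 = 1.52188
Sum of squared deviations: (−0.08888)² + (+0.27732)² + (+0.02052)² + (−0.12428)² + (−0.06868)² + (−0.01598)² = 0.10564
Variance = 0.10564 / 5 = 0.02113
SE* = √0.02113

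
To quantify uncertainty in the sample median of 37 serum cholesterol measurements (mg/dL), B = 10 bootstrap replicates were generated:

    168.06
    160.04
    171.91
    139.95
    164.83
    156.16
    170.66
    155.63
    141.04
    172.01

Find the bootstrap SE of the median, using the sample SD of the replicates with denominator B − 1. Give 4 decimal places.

Bootstrap SE is the standard deviation of the 10 replicate medians.
Mean of replicates: (168.06 + 160.04 + 171.91 + 139.95 + 164.83 + 156.16 + 170.66 + 155.63 + 141.04 + 172.01) / 10 = 1600.29000 / 10 = 160.02900
Sum of squared deviations: (+8.03100)² + (+0.01100)² + (+11.88100)² + (−20.07900)² + (+4.80100)² + (−3.86900)² + (+10.63100)² + (−4.39900)² + (−18.98900)² + (+11.98100)² = 1283.33609
Variance = 1283.33609 / 9 = 142.59290
SE* = √142.59290

SE* = 11.9412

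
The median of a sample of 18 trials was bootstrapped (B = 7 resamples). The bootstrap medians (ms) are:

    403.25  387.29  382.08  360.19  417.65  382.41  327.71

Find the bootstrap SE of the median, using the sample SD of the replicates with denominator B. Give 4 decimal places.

SE* = 27.1188

Bootstrap SE is the standard deviation of the 7 replicate medians.
Mean of replicates: (403.25 + 387.29 + 382.08 + 360.19 + 417.65 + 382.41 + 327.71) / 7 = 2660.58000 / 7 = 380.08286
Sum of squared deviations: (+23.16714)² + (+7.20714)² + (+1.99714)² + (−19.89286)² + (+37.56714)² + (+2.32714)² + (−52.37286)² = 5147.99574
Variance = 5147.99574 / 7 = 735.42796
SE* = √735.42796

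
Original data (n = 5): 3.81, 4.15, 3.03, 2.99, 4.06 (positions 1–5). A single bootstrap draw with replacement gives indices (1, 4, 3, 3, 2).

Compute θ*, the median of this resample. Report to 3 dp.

θ* = 3.030

Resample values: 3.81, 2.99, 3.03, 3.03, 4.15.
Sorted: 2.99, 3.03, 3.03, 3.81, 4.15
Median = middle value = 3.030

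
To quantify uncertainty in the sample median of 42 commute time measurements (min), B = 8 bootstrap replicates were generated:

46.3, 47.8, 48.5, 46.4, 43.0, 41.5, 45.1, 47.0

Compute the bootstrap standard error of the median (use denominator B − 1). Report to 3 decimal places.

SE* = 2.393

Bootstrap SE is the standard deviation of the 8 replicate medians.
Mean of replicates: (46.3 + 47.8 + 48.5 + 46.4 + 43.0 + 41.5 + 45.1 + 47.0) / 8 = 365.6000 / 8 = 45.7000
Sum of squared deviations: (+0.6000)² + (+2.1000)² + (+2.8000)² + (+0.7000)² + (−2.7000)² + (−4.2000)² + (−0.6000)² + (+1.3000)² = 40.0800
Variance = 40.0800 / 7 = 5.7257
SE* = √5.7257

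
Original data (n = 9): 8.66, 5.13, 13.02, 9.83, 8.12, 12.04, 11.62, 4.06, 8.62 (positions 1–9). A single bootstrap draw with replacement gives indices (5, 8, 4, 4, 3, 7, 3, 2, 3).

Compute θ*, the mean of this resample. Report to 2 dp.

Resample values: 8.12, 4.06, 9.83, 9.83, 13.02, 11.62, 13.02, 5.13, 13.02.
Mean = (8.12 + 4.06 + 9.83 + 9.83 + 13.02 + 11.62 + 13.02 + 5.13 + 13.02) / 9 = 87.650 / 9 = 9.74

θ* = 9.74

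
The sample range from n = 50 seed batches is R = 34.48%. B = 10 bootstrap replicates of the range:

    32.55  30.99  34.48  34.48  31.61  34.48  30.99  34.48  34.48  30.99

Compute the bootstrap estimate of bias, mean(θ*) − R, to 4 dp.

bias = −1.5270

mean(θ*) = (32.55 + 30.99 + 34.48 + 34.48 + 31.61 + 34.48 + 30.99 + 34.48 + 34.48 + 30.99) / 10 = 32.95300
bias = 32.95300 − 34.48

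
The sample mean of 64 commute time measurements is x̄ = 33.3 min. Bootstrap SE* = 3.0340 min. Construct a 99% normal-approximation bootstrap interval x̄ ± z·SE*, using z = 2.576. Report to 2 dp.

(25.48, 41.12)

Margin = 2.576 × 3.0340 = 7.816
Interval: 33.3 ± 7.816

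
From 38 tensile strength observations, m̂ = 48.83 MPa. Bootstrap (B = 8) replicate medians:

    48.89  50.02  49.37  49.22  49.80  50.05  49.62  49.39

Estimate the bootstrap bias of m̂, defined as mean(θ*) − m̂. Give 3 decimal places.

bias = +0.715

mean(θ*) = (48.89 + 50.02 + 49.37 + 49.22 + 49.80 + 50.05 + 49.62 + 49.39) / 8 = 49.5450
bias = 49.5450 − 48.83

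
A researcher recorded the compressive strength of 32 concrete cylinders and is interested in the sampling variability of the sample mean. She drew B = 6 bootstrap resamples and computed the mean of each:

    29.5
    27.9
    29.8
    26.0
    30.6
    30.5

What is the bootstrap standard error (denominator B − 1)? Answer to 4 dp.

SE* = 1.7830

Bootstrap SE is the standard deviation of the 6 replicate means.
Mean of replicates: (29.5 + 27.9 + 29.8 + 26.0 + 30.6 + 30.5) / 6 = 174.30000 / 6 = 29.05000
Sum of squared deviations: (+0.45000)² + (−1.15000)² + (+0.75000)² + (−3.05000)² + (+1.55000)² + (+1.45000)² = 15.89500
Variance = 15.89500 / 5 = 3.17900
SE* = √3.17900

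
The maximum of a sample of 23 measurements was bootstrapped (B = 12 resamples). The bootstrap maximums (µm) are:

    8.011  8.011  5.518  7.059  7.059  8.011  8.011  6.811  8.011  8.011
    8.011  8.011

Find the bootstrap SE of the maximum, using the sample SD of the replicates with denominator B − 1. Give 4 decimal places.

Bootstrap SE is the standard deviation of the 12 replicate maximums.
Mean of replicates: (8.011 + 8.011 + 5.518 + 7.059 + 7.059 + 8.011 + 8.011 + 6.811 + 8.011 + 8.011 + 8.011 + 8.011) / 12 = 90.53500 / 12 = 7.54458
Sum of squared deviations: (+0.46642)² + (+0.46642)² + (−2.02658)² + (−0.48558)² + (−0.48558)² + (+0.46642)² + (+0.46642)² + (−0.73358)² + (+0.46642)² + (+0.46642)² + (+0.46642)² + (+0.46642)² = 6.85712
Variance = 6.85712 / 11 = 0.62337
SE* = √0.62337

SE* = 0.7895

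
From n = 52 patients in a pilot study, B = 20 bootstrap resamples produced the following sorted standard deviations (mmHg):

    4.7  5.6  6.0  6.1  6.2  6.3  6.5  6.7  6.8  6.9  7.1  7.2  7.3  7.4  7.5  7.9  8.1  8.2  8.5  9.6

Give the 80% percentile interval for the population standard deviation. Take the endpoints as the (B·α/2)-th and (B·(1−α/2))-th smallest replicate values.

(5.6, 8.2)

α = 0.20; lower rank = 20 × 0.100 = 2; upper rank = 20 × 0.900 = 18.
The 2nd smallest replicate is 5.6; the 18th is 8.2.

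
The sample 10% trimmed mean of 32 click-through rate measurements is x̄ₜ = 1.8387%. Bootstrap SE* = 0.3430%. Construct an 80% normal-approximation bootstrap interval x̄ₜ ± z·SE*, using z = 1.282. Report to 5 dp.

(1.39897, 2.27843)

Margin = 1.282 × 0.3430 = 0.439726
Interval: 1.8387 ± 0.439726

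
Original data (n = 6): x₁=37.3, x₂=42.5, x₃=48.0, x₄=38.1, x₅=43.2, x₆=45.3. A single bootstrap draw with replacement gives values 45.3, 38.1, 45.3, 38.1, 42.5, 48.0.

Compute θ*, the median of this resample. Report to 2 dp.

θ* = 43.90

Sorted: 38.1, 38.1, 42.5, 45.3, 45.3, 48.0
Median = average of the two middle values = 43.90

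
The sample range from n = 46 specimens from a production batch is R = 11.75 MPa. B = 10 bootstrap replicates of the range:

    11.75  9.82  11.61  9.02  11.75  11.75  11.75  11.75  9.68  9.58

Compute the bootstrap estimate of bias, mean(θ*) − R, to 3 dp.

mean(θ*) = (11.75 + 9.82 + 11.61 + 9.02 + 11.75 + 11.75 + 11.75 + 11.75 + 9.68 + 9.58) / 10 = 10.8460
bias = 10.8460 − 11.75

bias = −0.904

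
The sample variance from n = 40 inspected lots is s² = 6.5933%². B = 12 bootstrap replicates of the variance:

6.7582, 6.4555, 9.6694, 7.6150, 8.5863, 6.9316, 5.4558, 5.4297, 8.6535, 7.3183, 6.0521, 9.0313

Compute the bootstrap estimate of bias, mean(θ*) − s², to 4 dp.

mean(θ*) = (6.7582 + 6.4555 + 9.6694 + 7.6150 + 8.5863 + 6.9316 + 5.4558 + 5.4297 + 8.6535 + 7.3183 + 6.0521 + 9.0313) / 12 = 7.32972
bias = 7.32972 − 6.5933

bias = +0.7364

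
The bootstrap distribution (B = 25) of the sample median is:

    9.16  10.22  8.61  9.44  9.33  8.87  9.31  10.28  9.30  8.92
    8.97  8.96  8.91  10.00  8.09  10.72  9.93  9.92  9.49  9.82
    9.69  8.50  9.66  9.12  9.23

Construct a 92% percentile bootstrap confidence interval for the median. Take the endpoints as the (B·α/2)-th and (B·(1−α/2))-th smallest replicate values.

Sorted replicates: 8.09, 8.50, 8.61, 8.87, 8.91, 8.92, 8.96, 8.97, 9.12, 9.16, 9.23, 9.30, 9.31, 9.33, 9.44, 9.49, 9.66, 9.69, 9.82, 9.92, 9.93, 10.00, 10.22, 10.28, 10.72
α = 0.08; lower rank = 25 × 0.040 = 1; upper rank = 25 × 0.960 = 24.
The 1st smallest replicate is 8.09; the 24th is 10.28.

(8.09, 10.28)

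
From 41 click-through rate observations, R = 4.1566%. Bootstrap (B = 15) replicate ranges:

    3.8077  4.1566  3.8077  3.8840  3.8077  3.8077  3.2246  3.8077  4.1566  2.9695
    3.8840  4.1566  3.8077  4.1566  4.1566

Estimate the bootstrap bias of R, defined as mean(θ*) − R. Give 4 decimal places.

bias = −0.3172

mean(θ*) = (3.8077 + 4.1566 + 3.8077 + 3.8840 + 3.8077 + 3.8077 + 3.2246 + 3.8077 + 4.1566 + 2.9695 + 3.8840 + 4.1566 + 3.8077 + 4.1566 + 4.1566) / 15 = 3.83942
bias = 3.83942 − 4.1566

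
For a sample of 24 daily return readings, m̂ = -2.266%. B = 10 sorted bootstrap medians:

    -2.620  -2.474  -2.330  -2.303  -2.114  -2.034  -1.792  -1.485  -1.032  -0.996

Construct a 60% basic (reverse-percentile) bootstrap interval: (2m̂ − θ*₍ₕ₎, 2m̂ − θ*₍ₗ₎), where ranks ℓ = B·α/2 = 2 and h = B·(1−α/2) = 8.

(-3.047, -2.058)

Percentile endpoints at ranks 2 and 8: θ*₍2₎ = -2.474, θ*₍8₎ = -1.485.
Basic interval reflects these around m̂:
  lower = 2 × -2.266 − -1.485 = -3.047
  upper = 2 × -2.266 − -2.474 = -2.058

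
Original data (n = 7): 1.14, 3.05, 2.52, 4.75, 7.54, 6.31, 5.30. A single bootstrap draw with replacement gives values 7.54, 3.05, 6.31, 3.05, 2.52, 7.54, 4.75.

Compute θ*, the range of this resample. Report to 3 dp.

Range = 7.54 − 2.52 = 5.020

θ* = 5.020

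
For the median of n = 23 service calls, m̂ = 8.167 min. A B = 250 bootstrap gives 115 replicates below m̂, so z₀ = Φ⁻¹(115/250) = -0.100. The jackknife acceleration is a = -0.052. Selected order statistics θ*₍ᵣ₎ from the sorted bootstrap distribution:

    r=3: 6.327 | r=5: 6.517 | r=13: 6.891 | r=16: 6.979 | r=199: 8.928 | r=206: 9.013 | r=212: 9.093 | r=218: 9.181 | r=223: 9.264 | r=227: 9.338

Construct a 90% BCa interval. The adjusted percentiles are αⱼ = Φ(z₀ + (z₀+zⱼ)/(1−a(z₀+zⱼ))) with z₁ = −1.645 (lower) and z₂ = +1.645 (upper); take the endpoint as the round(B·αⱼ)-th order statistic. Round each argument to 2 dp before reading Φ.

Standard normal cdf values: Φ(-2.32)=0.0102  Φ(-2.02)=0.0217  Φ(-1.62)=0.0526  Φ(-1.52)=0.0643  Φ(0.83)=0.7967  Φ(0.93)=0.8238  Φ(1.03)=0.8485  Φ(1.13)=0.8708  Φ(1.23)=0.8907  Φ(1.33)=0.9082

(6.517, 9.338)

Lower: z₀ + z₁ = -0.100 + (-1.645) = -1.745; 1 − a(z₀+z₁) = 1 − (-0.052)(-1.745) = 0.9093; argument = -0.100 + (-1.745)/0.9093 = -2.0191 → -2.02.
α₁ = Φ(-2.02) = 0.0217; rank = round(250 × 0.0217) = 5; θ*₍5₎ = 6.517.
Upper: z₀ + z₂ = 1.545; 1 − a(z₀+z₂) = 1.0803; argument = 1.3301 → 1.33; α₂ = 0.9082; rank = 227; θ*₍227₎ = 9.338.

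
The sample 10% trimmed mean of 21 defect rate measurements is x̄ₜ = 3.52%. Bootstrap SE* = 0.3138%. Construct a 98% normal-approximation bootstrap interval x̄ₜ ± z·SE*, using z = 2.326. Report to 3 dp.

Margin = 2.326 × 0.3138 = 0.7299
Interval: 3.52 ± 0.7299

(2.790, 4.250)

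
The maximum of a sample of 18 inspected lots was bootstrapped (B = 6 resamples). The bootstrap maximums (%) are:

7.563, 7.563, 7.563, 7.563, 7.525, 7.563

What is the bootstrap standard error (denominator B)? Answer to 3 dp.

Bootstrap SE is the standard deviation of the 6 replicate maximums.
Mean of replicates: (7.563 + 7.563 + 7.563 + 7.563 + 7.525 + 7.563) / 6 = 45.3400 / 6 = 7.5567
Sum of squared deviations: (+0.0063)² + (+0.0063)² + (+0.0063)² + (+0.0063)² + (−0.0317)² + (+0.0063)² = 0.0012
Variance = 0.0012 / 6 = 0.0002
SE* = √0.0002

SE* = 0.014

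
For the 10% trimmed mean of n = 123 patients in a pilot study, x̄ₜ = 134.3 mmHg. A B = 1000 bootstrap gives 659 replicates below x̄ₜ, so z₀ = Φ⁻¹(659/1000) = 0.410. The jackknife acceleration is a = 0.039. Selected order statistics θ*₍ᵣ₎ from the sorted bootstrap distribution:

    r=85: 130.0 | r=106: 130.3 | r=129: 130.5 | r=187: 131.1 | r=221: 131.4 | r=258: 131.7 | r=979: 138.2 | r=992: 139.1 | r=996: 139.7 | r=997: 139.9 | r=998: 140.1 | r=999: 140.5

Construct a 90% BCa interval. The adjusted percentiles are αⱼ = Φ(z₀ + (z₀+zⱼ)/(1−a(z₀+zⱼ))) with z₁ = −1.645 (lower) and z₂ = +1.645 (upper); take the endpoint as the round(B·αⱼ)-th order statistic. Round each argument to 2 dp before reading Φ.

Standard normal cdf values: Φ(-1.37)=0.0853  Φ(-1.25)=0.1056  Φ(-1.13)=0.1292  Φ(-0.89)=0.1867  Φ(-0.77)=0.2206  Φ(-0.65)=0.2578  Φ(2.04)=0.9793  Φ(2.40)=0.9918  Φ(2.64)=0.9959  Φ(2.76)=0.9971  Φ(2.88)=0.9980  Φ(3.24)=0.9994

(131.4, 139.7)

Lower: z₀ + z₁ = 0.410 + (-1.645) = -1.235; 1 − a(z₀+z₁) = 1 − (0.039)(-1.235) = 1.0482; argument = 0.410 + (-1.235)/1.0482 = -0.7682 → -0.77.
α₁ = Φ(-0.77) = 0.2206; rank = round(1000 × 0.2206) = 221; θ*₍221₎ = 131.4.
Upper: z₀ + z₂ = 2.055; 1 − a(z₀+z₂) = 0.9199; argument = 2.6440 → 2.64; α₂ = 0.9959; rank = 996; θ*₍996₎ = 139.7.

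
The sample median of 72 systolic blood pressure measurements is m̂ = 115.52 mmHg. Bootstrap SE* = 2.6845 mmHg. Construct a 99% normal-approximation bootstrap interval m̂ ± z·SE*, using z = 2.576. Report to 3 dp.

(108.605, 122.435)

Margin = 2.576 × 2.6845 = 6.9153
Interval: 115.52 ± 6.9153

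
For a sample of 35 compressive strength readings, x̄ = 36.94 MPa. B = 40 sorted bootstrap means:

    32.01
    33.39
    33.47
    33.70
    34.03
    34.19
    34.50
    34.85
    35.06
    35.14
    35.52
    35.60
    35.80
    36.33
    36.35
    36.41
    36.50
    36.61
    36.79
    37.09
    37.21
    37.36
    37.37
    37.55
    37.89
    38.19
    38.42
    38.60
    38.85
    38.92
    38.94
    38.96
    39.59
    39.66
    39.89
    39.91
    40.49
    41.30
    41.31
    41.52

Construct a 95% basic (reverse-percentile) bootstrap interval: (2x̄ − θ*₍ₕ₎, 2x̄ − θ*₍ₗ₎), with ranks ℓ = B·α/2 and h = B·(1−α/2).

(32.57, 41.87)

Percentile endpoints at ranks 1 and 39: θ*₍1₎ = 32.01, θ*₍39₎ = 41.31.
Basic interval reflects these around x̄:
  lower = 2 × 36.94 − 41.31 = 32.57
  upper = 2 × 36.94 − 32.01 = 41.87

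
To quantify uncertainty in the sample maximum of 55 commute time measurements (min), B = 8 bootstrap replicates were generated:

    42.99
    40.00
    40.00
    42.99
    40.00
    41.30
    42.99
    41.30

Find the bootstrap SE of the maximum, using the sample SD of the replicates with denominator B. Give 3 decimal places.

SE* = 1.297

Bootstrap SE is the standard deviation of the 8 replicate maximums.
Mean of replicates: (42.99 + 40.00 + 40.00 + 42.99 + 40.00 + 41.30 + 42.99 + 41.30) / 8 = 331.5700 / 8 = 41.4462
Sum of squared deviations: (+1.5438)² + (−1.4462)² + (−1.4462)² + (+1.5438)² + (−1.4462)² + (−0.1463)² + (+1.5438)² + (−0.1463)² = 13.4672
Variance = 13.4672 / 8 = 1.6834
SE* = √1.6834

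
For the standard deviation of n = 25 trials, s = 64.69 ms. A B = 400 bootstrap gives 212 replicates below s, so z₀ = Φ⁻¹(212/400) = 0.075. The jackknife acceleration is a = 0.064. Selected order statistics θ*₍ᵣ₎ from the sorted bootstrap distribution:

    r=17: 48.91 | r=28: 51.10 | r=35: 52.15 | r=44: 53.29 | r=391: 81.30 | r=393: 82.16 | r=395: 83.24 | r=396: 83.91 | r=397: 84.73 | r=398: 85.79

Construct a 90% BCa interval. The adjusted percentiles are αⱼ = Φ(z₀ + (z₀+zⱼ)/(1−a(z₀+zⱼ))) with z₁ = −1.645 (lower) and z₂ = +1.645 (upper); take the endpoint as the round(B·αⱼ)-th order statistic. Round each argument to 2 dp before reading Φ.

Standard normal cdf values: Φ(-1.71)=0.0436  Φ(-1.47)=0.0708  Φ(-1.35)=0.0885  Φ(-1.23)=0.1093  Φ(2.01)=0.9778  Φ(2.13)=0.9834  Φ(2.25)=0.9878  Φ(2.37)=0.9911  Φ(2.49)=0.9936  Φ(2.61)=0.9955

Lower: z₀ + z₁ = 0.075 + (-1.645) = -1.570; 1 − a(z₀+z₁) = 1 − (0.064)(-1.570) = 1.1005; argument = 0.075 + (-1.570)/1.1005 = -1.3517 → -1.35.
α₁ = Φ(-1.35) = 0.0885; rank = round(400 × 0.0885) = 35; θ*₍35₎ = 52.15.
Upper: z₀ + z₂ = 1.720; 1 − a(z₀+z₂) = 0.8899; argument = 2.0078 → 2.01; α₂ = 0.9778; rank = 391; θ*₍391₎ = 81.30.

(52.15, 81.30)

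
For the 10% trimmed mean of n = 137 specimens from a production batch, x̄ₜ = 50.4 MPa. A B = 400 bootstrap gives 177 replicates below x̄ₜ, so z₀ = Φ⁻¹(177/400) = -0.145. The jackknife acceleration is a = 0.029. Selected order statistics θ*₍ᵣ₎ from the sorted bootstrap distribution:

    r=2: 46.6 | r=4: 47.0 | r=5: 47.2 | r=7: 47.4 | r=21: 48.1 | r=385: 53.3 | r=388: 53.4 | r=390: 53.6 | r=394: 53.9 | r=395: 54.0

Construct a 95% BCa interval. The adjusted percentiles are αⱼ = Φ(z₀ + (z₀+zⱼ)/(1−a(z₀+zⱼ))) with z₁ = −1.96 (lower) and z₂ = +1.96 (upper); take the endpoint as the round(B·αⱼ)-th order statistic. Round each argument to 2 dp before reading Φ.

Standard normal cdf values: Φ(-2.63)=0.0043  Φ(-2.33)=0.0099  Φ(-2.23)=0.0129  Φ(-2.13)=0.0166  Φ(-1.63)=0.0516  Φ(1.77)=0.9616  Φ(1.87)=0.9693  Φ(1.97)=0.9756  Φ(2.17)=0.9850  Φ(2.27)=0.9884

Lower: z₀ + z₁ = -0.145 + (-1.960) = -2.105; 1 − a(z₀+z₁) = 1 − (0.029)(-2.105) = 1.0610; argument = -0.145 + (-2.105)/1.0610 = -2.1289 → -2.13.
α₁ = Φ(-2.13) = 0.0166; rank = round(400 × 0.0166) = 7; θ*₍7₎ = 47.4.
Upper: z₀ + z₂ = 1.815; 1 − a(z₀+z₂) = 0.9474; argument = 1.7708 → 1.77; α₂ = 0.9616; rank = 385; θ*₍385₎ = 53.3.

(47.4, 53.3)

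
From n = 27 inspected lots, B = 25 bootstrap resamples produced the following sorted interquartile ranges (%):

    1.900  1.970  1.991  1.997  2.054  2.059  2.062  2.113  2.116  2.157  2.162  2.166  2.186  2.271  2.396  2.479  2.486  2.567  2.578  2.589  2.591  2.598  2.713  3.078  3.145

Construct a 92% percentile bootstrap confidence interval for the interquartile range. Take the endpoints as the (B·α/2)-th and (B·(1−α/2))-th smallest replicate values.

α = 0.08; lower rank = 25 × 0.040 = 1; upper rank = 25 × 0.960 = 24.
The 1st smallest replicate is 1.900; the 24th is 3.078.

(1.900, 3.078)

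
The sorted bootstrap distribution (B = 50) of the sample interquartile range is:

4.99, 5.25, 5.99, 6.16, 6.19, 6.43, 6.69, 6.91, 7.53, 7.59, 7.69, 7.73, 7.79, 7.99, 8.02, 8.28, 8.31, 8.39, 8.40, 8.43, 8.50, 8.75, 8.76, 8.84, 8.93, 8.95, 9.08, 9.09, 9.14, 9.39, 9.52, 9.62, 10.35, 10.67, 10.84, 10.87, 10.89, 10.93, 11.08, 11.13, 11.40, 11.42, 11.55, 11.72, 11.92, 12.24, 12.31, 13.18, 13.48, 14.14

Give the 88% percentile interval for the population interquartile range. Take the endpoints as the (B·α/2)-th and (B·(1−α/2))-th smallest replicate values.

α = 0.12; lower rank = 50 × 0.060 = 3; upper rank = 50 × 0.940 = 47.
The 3rd smallest replicate is 5.99; the 47th is 12.31.

(5.99, 12.31)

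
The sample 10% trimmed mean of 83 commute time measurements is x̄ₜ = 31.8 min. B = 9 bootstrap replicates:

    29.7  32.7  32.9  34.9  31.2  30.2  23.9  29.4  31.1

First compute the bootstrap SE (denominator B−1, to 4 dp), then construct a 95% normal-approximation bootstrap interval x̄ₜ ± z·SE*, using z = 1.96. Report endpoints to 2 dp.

(25.76, 37.84)

Mean of replicates = 30.6667; sum of squared deviations = 76.0600; SE* = √(76.0600/8) = 3.0834
Margin = 1.96 × 3.0834 = 6.043
Interval: 31.8 ± 6.043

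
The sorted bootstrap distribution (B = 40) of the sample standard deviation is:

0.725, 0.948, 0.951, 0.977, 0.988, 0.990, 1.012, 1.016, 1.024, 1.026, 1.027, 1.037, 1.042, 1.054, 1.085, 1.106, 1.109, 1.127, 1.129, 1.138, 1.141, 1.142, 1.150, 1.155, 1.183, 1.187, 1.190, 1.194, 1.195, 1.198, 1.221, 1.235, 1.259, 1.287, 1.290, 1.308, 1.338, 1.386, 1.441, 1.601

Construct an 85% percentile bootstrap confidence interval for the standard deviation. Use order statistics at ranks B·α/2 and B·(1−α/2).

(0.951, 1.338)

α = 0.15; lower rank = 40 × 0.075 = 3; upper rank = 40 × 0.925 = 37.
The 3rd smallest replicate is 0.951; the 37th is 1.338.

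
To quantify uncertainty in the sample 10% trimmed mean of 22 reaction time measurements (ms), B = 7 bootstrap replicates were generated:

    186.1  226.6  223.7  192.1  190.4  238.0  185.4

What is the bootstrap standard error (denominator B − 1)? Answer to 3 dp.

SE* = 22.430

Bootstrap SE is the standard deviation of the 7 replicate 10% trimmed means.
Mean of replicates: (186.1 + 226.6 + 223.7 + 192.1 + 190.4 + 238.0 + 185.4) / 7 = 1442.3000 / 7 = 206.0429
Sum of squared deviations: (−19.9429)² + (+20.5571)² + (+17.6571)² + (−13.9429)² + (−15.6429)² + (+31.9571)² + (−20.6429)² = 3018.5771
Variance = 3018.5771 / 6 = 503.0962
SE* = √503.0962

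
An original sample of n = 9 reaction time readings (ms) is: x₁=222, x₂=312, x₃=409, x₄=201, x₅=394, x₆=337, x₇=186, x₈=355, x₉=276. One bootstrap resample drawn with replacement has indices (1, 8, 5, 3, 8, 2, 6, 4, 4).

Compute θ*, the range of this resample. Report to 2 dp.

θ* = 208.00

Resample values: 222, 355, 394, 409, 355, 312, 337, 201, 201.
Range = 409 − 201 = 208.00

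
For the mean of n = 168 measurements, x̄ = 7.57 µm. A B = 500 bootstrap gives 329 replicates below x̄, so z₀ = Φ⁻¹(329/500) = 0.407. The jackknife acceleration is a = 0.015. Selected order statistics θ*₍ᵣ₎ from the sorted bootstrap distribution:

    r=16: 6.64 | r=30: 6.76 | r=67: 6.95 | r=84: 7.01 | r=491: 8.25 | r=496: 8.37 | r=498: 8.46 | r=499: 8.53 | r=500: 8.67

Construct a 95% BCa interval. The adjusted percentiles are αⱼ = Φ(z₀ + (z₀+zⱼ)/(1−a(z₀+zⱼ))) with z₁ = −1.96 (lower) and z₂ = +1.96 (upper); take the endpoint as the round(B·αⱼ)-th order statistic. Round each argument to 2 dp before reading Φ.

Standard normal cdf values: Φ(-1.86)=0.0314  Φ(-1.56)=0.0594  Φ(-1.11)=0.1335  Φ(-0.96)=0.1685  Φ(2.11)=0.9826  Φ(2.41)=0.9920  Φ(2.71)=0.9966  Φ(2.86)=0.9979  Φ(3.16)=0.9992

Lower: z₀ + z₁ = 0.407 + (-1.960) = -1.553; 1 − a(z₀+z₁) = 1 − (0.015)(-1.553) = 1.0233; argument = 0.407 + (-1.553)/1.0233 = -1.1106 → -1.11.
α₁ = Φ(-1.11) = 0.1335; rank = round(500 × 0.1335) = 67; θ*₍67₎ = 6.95.
Upper: z₀ + z₂ = 2.367; 1 − a(z₀+z₂) = 0.9645; argument = 2.8611 → 2.86; α₂ = 0.9979; rank = 499; θ*₍499₎ = 8.53.

(6.95, 8.53)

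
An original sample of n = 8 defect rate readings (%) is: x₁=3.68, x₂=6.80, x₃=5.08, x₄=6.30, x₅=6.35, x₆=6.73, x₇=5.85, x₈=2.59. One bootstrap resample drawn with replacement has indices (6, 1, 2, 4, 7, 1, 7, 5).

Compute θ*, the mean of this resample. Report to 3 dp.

θ* = 5.655

Resample values: 6.73, 3.68, 6.80, 6.30, 5.85, 3.68, 5.85, 6.35.
Mean = (6.73 + 3.68 + 6.80 + 6.30 + 5.85 + 3.68 + 5.85 + 6.35) / 8 = 45.240 / 8 = 5.655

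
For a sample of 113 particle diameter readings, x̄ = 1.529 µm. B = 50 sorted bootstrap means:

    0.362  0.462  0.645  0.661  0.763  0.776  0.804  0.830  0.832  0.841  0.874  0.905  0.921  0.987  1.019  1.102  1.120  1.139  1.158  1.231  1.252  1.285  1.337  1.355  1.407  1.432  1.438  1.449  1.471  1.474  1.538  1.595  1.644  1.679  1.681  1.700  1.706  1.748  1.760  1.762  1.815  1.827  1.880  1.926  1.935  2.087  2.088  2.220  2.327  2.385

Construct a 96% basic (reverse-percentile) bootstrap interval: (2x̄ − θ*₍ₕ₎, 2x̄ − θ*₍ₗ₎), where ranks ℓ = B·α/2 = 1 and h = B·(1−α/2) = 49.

(0.731, 2.696)

Percentile endpoints at ranks 1 and 49: θ*₍1₎ = 0.362, θ*₍49₎ = 2.327.
Basic interval reflects these around x̄:
  lower = 2 × 1.529 − 2.327 = 0.731
  upper = 2 × 1.529 − 0.362 = 2.696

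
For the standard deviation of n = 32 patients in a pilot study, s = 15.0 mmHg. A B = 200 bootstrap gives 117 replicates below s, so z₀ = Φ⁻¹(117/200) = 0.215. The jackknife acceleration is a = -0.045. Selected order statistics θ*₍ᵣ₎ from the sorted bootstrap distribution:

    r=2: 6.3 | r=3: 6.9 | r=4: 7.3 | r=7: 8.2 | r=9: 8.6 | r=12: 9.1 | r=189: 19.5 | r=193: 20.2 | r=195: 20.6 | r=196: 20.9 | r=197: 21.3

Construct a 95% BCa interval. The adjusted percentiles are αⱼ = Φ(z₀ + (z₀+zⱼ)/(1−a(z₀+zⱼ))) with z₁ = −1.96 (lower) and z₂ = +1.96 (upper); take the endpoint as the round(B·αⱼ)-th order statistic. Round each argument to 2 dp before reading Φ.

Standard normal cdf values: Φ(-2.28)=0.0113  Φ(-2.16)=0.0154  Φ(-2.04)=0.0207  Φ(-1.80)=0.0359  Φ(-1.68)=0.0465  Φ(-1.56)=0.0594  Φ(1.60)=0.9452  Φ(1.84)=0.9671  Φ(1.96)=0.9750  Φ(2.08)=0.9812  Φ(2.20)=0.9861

(8.6, 21.3)

Lower: z₀ + z₁ = 0.215 + (-1.960) = -1.745; 1 − a(z₀+z₁) = 1 − (-0.045)(-1.745) = 0.9215; argument = 0.215 + (-1.745)/0.9215 = -1.6787 → -1.68.
α₁ = Φ(-1.68) = 0.0465; rank = round(200 × 0.0465) = 9; θ*₍9₎ = 8.6.
Upper: z₀ + z₂ = 2.175; 1 − a(z₀+z₂) = 1.0979; argument = 2.1961 → 2.20; α₂ = 0.9861; rank = 197; θ*₍197₎ = 21.3.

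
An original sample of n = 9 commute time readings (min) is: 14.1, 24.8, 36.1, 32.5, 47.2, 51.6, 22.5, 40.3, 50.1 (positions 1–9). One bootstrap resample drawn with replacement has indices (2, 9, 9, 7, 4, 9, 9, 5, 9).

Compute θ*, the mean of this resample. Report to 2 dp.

θ* = 41.94

Resample values: 24.8, 50.1, 50.1, 22.5, 32.5, 50.1, 50.1, 47.2, 50.1.
Mean = (24.8 + 50.1 + 50.1 + 22.5 + 32.5 + 50.1 + 50.1 + 47.2 + 50.1) / 9 = 377.50 / 9 = 41.94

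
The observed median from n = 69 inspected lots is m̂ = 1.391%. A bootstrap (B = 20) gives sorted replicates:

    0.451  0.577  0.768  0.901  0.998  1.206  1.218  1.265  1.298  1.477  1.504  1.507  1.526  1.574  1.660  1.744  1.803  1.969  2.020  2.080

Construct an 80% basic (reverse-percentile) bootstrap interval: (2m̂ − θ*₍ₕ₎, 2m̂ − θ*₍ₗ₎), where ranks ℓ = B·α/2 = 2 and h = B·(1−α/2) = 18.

(0.813, 2.205)

Percentile endpoints at ranks 2 and 18: θ*₍2₎ = 0.577, θ*₍18₎ = 1.969.
Basic interval reflects these around m̂:
  lower = 2 × 1.391 − 1.969 = 0.813
  upper = 2 × 1.391 − 0.577 = 2.205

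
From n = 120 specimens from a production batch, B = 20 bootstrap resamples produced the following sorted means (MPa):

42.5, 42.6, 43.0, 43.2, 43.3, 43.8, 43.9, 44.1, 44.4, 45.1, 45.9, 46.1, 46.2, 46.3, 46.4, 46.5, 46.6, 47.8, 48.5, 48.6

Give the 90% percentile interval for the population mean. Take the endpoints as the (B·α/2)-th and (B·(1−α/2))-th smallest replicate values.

α = 0.10; lower rank = 20 × 0.050 = 1; upper rank = 20 × 0.950 = 19.
The 1st smallest replicate is 42.5; the 19th is 48.5.

(42.5, 48.5)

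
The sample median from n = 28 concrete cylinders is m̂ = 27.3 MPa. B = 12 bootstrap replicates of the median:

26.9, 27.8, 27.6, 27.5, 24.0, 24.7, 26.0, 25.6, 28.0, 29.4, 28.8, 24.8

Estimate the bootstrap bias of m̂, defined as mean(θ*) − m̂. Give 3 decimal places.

bias = −0.542

mean(θ*) = (26.9 + 27.8 + 27.6 + 27.5 + 24.0 + 24.7 + 26.0 + 25.6 + 28.0 + 29.4 + 28.8 + 24.8) / 12 = 26.7583
bias = 26.7583 − 27.3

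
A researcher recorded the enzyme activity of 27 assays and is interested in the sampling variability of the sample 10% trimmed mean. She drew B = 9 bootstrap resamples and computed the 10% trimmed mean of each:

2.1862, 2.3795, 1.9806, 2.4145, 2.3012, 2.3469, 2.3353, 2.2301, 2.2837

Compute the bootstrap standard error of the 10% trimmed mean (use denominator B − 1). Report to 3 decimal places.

SE* = 0.131

Bootstrap SE is the standard deviation of the 9 replicate 10% trimmed means.
Mean of replicates: (2.1862 + 2.3795 + 1.9806 + 2.4145 + 2.3012 + 2.3469 + 2.3353 + 2.2301 + 2.2837) / 9 = 20.45800 / 9 = 2.27311
Sum of squared deviations: (−0.08691)² + (+0.10639)² + (−0.29251)² + (+0.14139)² + (+0.02809)² + (+0.07379)² + (+0.06219)² + (−0.04301)² + (+0.01059)² = 0.13649
Variance = 0.13649 / 8 = 0.01706
SE* = √0.01706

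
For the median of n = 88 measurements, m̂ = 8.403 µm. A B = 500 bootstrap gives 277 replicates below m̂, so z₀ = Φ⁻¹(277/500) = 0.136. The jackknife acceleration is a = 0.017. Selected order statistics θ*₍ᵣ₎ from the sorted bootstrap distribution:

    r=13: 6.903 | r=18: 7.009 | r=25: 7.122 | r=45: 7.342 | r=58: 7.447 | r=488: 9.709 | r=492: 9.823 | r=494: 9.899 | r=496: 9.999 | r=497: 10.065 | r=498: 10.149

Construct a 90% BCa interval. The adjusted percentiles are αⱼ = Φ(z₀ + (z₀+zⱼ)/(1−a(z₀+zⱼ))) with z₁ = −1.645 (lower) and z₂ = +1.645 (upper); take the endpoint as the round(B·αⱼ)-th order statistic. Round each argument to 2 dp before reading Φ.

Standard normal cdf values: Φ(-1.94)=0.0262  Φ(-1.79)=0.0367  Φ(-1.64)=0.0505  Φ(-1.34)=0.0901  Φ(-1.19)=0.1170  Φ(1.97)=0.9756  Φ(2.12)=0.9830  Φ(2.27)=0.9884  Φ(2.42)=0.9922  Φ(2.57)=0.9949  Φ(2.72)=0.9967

Lower: z₀ + z₁ = 0.136 + (-1.645) = -1.509; 1 − a(z₀+z₁) = 1 − (0.017)(-1.509) = 1.0257; argument = 0.136 + (-1.509)/1.0257 = -1.3353 → -1.34.
α₁ = Φ(-1.34) = 0.0901; rank = round(500 × 0.0901) = 45; θ*₍45₎ = 7.342.
Upper: z₀ + z₂ = 1.781; 1 − a(z₀+z₂) = 0.9697; argument = 1.9726 → 1.97; α₂ = 0.9756; rank = 488; θ*₍488₎ = 9.709.

(7.342, 9.709)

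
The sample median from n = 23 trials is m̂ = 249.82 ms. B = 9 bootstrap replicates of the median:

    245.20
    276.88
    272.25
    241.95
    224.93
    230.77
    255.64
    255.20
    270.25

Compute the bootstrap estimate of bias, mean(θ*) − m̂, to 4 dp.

bias = +2.7433

mean(θ*) = (245.20 + 276.88 + 272.25 + 241.95 + 224.93 + 230.77 + 255.64 + 255.20 + 270.25) / 9 = 252.56333
bias = 252.56333 − 249.82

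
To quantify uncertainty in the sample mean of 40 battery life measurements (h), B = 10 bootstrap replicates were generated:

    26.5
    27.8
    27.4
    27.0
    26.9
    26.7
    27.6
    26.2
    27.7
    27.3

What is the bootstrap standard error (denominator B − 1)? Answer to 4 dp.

SE* = 0.5384

Bootstrap SE is the standard deviation of the 10 replicate means.
Mean of replicates: (26.5 + 27.8 + 27.4 + 27.0 + 26.9 + 26.7 + 27.6 + 26.2 + 27.7 + 27.3) / 10 = 271.10000 / 10 = 27.11000
Sum of squared deviations: (−0.61000)² + (+0.69000)² + (+0.29000)² + (−0.11000)² + (−0.21000)² + (−0.41000)² + (+0.49000)² + (−0.91000)² + (+0.59000)² + (+0.19000)² = 2.60900
Variance = 2.60900 / 9 = 0.28989
SE* = √0.28989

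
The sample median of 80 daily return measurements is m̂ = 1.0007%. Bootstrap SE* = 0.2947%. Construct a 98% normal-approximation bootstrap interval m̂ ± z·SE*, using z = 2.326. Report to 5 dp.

Margin = 2.326 × 0.2947 = 0.685472
Interval: 1.0007 ± 0.685472

(0.31523, 1.68617)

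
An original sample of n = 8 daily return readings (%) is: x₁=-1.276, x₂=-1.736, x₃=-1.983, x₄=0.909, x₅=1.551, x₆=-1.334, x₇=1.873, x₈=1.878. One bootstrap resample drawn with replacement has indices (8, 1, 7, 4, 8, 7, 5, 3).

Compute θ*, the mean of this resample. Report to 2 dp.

θ* = 0.84

Resample values: 1.878, -1.276, 1.873, 0.909, 1.878, 1.873, 1.551, -1.983.
Mean = (1.878 + (-1.276) + 1.873 + 0.909 + 1.878 + 1.873 + 1.551 + (-1.983)) / 8 = 6.7030 / 8 = 0.84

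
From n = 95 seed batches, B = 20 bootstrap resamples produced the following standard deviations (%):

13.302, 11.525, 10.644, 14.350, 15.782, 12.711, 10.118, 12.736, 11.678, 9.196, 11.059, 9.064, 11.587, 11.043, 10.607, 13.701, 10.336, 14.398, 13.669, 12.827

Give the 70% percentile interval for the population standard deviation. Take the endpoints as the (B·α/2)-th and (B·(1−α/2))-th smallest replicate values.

(10.118, 13.701)

Sorted replicates: 9.064, 9.196, 10.118, 10.336, 10.607, 10.644, 11.043, 11.059, 11.525, 11.587, 11.678, 12.711, 12.736, 12.827, 13.302, 13.669, 13.701, 14.350, 14.398, 15.782
α = 0.30; lower rank = 20 × 0.150 = 3; upper rank = 20 × 0.850 = 17.
The 3rd smallest replicate is 10.118; the 17th is 13.701.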